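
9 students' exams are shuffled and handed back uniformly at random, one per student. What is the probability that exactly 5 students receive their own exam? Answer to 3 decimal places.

0.003

Choose which 5 of the 9 are fixed: C(9,5) = 126 ways.
The remaining 4 must have no fixed point: D(4) = 9.
P = 126·9/362880 = 1/320 ≈ 0.003.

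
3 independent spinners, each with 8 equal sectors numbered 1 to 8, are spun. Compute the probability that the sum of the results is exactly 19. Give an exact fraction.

There are 8^3 = 512 equally likely outcomes.
The number of ordered 3-tuples from {1,…,8} summing to 19 is 21.
P(sum = 19) = 21/512.

21/512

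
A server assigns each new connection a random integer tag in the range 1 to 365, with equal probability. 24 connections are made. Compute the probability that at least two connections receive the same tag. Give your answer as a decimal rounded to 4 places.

It's easier to compute the probability that all 24 are distinct.
P(all distinct) = 365/365 · 364/365 · ··· · 342/365 ≈ 0.4617.
So the probability of at least one match is 1 − 0.4617 = 0.5383.

0.5383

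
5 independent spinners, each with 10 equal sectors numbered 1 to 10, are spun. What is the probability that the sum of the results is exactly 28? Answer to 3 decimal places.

There are 10^5 = 100000 equally likely outcomes.
The number of ordered 5-tuples from {1,…,10} summing to 28 is 6000.
P(sum = 28) = 6000/100000 = 3/50 ≈ 0.060.

0.060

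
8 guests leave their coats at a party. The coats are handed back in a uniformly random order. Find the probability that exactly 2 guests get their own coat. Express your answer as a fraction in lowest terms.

53/288

Choose which 2 of the 8 are fixed: C(8,2) = 28 ways.
The remaining 6 must have no fixed point: D(6) = 265.
P = 28·265/40320 = 53/288.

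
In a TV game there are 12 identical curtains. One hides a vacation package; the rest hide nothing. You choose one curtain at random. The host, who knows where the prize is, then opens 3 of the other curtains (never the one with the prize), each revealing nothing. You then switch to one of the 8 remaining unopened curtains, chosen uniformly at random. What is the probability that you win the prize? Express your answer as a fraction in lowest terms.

Your original curtain holds the prize with probability 1/12, so the other 11 collectively hold it with probability 11/12.
The host can always find 3 empty curtains to open, so the reveals don't change that 11/12; it is now spread over the 8 remaining unopened curtains.
P(win by switching) = (11/12) · (1/8) = 11/96.

11/96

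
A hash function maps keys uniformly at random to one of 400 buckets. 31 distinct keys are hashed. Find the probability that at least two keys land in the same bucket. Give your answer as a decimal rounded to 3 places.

It's easier to compute the probability that all 31 are distinct.
P(all distinct) = 400/400 · 399/400 · ··· · 370/400 ≈ 0.303.
So the probability of at least one match is 1 − 0.303 = 0.697.

0.697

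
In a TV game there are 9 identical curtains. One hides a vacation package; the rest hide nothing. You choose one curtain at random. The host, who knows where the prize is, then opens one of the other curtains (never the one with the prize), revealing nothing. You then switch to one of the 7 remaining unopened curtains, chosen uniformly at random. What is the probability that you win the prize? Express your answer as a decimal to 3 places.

Your original curtain holds the prize with probability 1/9, so the other 8 collectively hold it with probability 8/9.
The host can always find an empty curtain to open, so this doesn't change that 8/9; it is now spread over the 7 remaining unopened curtains.
P(win by switching) = (8/9) · (1/7) = 8/63 ≈ 0.127.

0.127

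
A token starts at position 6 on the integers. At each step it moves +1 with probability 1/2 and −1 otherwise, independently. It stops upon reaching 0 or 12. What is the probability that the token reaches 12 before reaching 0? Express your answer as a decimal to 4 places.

With a fair step, P(i) = ½P(i−1) + ½P(i+1) with P(0)=0, P(12)=1 has the linear solution P(i) = i/12.
P(6) = 6/12 = 1/2 ≈ 0.5000.

0.5000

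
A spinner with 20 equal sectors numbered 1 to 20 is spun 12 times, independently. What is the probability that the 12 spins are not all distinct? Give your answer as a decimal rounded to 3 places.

0.985

P(all 12 different) = 20/20 · 19/20 · ··· · 9/20 ≈ 0.015.
P(at least two equal) = 1 − 0.015 = 0.985.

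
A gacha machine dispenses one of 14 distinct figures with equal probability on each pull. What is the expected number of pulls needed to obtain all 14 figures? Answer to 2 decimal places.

After i distinct types are collected, each trial gives a new one with probability (14−i)/14, so the expected wait for the next new type is 14/(14−i).
E = 14/14 + 14/13 + 14/12 + 14/11 + 14/10 + 14/9 + 14/8 + 14/7 + 14/6 + 14/5 + 14/4 + 14/3 + 14/2 + 14/1 = 1171733/25740 ≈ 45.52.

45.52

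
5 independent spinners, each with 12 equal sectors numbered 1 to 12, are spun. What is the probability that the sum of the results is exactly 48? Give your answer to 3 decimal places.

0.007

There are 12^5 = 248832 equally likely outcomes.
The number of ordered 5-tuples from {1,…,12} summing to 48 is 1815.
P(sum = 48) = 1815/248832 = 605/82944 ≈ 0.007.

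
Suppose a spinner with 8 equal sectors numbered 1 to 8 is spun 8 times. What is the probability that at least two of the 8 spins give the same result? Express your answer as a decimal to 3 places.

0.998

P(all 8 different) = 8/8 · 7/8 · ··· · 1/8 ≈ 0.002.
P(at least two equal) = 1 − 0.002 = 0.998.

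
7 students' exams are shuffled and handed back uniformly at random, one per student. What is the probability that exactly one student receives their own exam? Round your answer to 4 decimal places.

Choose which one is fixed: C(7,1) = 7 ways.
The remaining 6 must have no fixed point: D(6) = 265.
P = 7·265/5040 = 53/144 ≈ 0.3681.

0.3681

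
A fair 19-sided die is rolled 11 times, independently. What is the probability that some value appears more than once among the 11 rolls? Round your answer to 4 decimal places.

P(all 11 different) = 19/19 · 18/19 · ··· · 9/19 ≈ 0.0259.
P(at least two equal) = 1 − 0.0259 = 0.9741.

0.9741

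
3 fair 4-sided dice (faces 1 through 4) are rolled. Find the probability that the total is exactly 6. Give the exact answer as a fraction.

There are 4^3 = 64 equally likely outcomes.
The number of ordered 3-tuples from {1,…,4} summing to 6 is 10.
P(sum = 6) = 10/64 = 5/32.

5/32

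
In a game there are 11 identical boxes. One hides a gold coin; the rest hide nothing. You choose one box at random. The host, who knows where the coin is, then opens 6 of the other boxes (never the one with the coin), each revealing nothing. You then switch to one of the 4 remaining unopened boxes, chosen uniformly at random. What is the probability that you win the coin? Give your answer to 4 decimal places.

Your original box holds the coin with probability 1/11, so the other 10 collectively hold it with probability 10/11.
The host can always find 6 empty boxes to open, so the reveals don't change that 10/11; it is now spread over the 4 remaining unopened boxes.
P(win by switching) = (10/11) · (1/4) = 5/22 ≈ 0.2273.

0.2273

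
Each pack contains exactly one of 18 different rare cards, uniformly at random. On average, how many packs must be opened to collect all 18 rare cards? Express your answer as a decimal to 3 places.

62.912

After i distinct types are collected, each trial gives a new one with probability (18−i)/18, so the expected wait for the next new type is 18/(18−i).
E = 18/18 + 18/17 + 18/16 + 18/15 + 18/14 + 18/13 + 18/12 + 18/11 + 18/10 + 18/9 + 18/8 + 18/7 + 18/6 + 18/5 + 18/4 + 18/3 + 18/2 + 18/1 = 42822903/680680 ≈ 62.912.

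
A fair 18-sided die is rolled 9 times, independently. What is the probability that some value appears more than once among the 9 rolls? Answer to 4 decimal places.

P(all 9 different) = 18/18 · 17/18 · ··· · 10/18 ≈ 0.0889.
P(at least two equal) = 1 − 0.0889 = 0.9111.

0.9111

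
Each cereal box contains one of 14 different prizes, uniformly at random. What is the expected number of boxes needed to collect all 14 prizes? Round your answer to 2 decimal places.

After i distinct types are collected, each trial gives a new one with probability (14−i)/14, so the expected wait for the next new type is 14/(14−i).
E = 14/14 + 14/13 + 14/12 + 14/11 + 14/10 + 14/9 + 14/8 + 14/7 + 14/6 + 14/5 + 14/4 + 14/3 + 14/2 + 14/1 = 1171733/25740 ≈ 45.52.

45.52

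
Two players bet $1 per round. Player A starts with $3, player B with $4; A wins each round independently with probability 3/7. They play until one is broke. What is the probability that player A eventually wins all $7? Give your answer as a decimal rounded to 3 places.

Let r = q/p = (4/7)/(3/7) = 4/3. The recurrence P(i) = p·P(i+1) + q·P(i−1) with P(0)=0, P(7)=1 gives P(i) = (1 − r^i)/(1 − r^7).
P(3) = (1 − (4/3)^3) / (1 − (4/3)^7) = 2997/14197 ≈ 0.211.

0.211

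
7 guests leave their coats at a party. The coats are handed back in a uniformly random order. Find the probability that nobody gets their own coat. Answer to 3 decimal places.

0.368

This is the derangement probability: permutations of 7 with no fixed point.
D(7) = 7! · (1 − 1/1! + 1/2! − ··· + (−1)^7/7!) = 1854.
P = 1854/5040 = 103/280 ≈ 0.368.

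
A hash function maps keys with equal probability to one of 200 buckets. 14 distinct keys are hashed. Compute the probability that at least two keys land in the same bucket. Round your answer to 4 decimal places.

0.3722

It's easier to compute the probability that all 14 are distinct.
P(all distinct) = 200/200 · 199/200 · ··· · 187/200 ≈ 0.6278.
So the probability of at least one match is 1 − 0.6278 = 0.3722.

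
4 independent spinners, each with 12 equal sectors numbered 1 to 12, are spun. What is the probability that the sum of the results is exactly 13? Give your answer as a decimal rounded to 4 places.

There are 12^4 = 20736 equally likely outcomes.
The number of ordered 4-tuples from {1,…,12} summing to 13 is 220.
P(sum = 13) = 220/20736 = 55/5184 ≈ 0.0106.

0.0106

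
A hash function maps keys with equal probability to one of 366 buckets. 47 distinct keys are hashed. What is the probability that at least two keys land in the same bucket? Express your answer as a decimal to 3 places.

0.954

It's easier to compute the probability that all 47 are distinct.
P(all distinct) = 366/366 · 365/366 · ··· · 320/366 ≈ 0.046.
So the probability of at least one match is 1 − 0.046 = 0.954.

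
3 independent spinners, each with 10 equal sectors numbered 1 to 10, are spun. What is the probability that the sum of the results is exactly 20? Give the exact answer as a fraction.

There are 10^3 = 1000 equally likely outcomes.
The number of ordered 3-tuples from {1,…,10} summing to 20 is 63.
P(sum = 20) = 63/1000.

63/1000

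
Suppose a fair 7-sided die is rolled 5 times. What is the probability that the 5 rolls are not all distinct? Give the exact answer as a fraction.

2041/2401

P(all 5 different) = 7/7 · 6/7 · ··· · 3/7 = 360/2401.
P(at least two equal) = 1 − 360/2401 = 2041/2401.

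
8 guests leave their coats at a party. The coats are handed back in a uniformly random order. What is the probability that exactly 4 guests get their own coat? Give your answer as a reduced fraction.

Choose which 4 of the 8 are fixed: C(8,4) = 70 ways.
The remaining 4 must have no fixed point: D(4) = 9.
P = 70·9/40320 = 1/64.

1/64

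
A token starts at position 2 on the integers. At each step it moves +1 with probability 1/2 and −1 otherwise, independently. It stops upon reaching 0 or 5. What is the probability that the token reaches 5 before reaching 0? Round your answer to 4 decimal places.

With a fair step, P(i) = ½P(i−1) + ½P(i+1) with P(0)=0, P(5)=1 has the linear solution P(i) = i/5.
P(2) = 2/5 ≈ 0.4000.

0.4000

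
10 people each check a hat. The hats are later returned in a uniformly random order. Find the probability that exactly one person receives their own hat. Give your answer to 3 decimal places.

Choose which one is fixed: C(10,1) = 10 ways.
The remaining 9 must have no fixed point: D(9) = 133496.
P = 10·133496/3628800 = 16687/45360 ≈ 0.368.

0.368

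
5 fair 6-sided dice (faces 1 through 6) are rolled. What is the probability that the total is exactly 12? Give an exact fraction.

There are 6^5 = 7776 equally likely outcomes.
The number of ordered 5-tuples from {1,…,6} summing to 12 is 305.
P(sum = 12) = 305/7776.

305/7776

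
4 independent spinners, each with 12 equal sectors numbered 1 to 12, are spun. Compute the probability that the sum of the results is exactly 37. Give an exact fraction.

There are 12^4 = 20736 equally likely outcomes.
The number of ordered 4-tuples from {1,…,12} summing to 37 is 364.
P(sum = 37) = 364/20736 = 91/5184.

91/5184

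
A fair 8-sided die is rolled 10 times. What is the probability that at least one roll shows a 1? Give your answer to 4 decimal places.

0.7369

P(no roll shows a 1) = (7/8)^10 ≈ 0.2631.
P(at least one) = 1 − 0.2631 = 0.7369.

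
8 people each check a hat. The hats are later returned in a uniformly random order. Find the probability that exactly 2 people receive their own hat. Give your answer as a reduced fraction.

53/288

Choose which 2 of the 8 are fixed: C(8,2) = 28 ways.
The remaining 6 must have no fixed point: D(6) = 265.
P = 28·265/40320 = 53/288.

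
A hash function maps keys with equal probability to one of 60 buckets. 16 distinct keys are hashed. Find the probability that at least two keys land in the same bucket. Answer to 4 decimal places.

It's easier to compute the probability that all 16 are distinct.
P(all distinct) = 60/60 · 59/60 · ··· · 45/60 ≈ 0.1110.
So the probability of at least one match is 1 − 0.1110 = 0.8890.

0.8890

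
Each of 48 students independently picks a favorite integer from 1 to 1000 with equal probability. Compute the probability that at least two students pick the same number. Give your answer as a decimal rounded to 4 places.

It's easier to compute the probability that all 48 are distinct.
P(all distinct) = 1000/1000 · 999/1000 · ··· · 953/1000 ≈ 0.3178.
So the probability of at least one match is 1 − 0.3178 = 0.6822.

0.6822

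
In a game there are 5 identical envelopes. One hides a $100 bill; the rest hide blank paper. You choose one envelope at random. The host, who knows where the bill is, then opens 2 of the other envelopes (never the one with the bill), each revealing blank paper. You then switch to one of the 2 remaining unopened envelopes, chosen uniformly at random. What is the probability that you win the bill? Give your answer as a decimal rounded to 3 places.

Your original envelope holds the bill with probability 1/5, so the other 4 collectively hold it with probability 4/5.
The host can always find 2 empty envelopes to open, so the reveals don't change that 4/5; it is now spread over the 2 remaining unopened envelopes.
P(win by switching) = (4/5) · (1/2) = 2/5 ≈ 0.400.

0.400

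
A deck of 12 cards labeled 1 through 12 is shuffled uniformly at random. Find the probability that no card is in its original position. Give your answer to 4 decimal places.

0.3679

This is the derangement probability: permutations of 12 with no fixed point.
D(12) = 12! · (1 − 1/1! + 1/2! − ··· + (−1)^12/12!) = 176214841.
P = 176214841/479001600 = 16019531/43545600 ≈ 0.3679.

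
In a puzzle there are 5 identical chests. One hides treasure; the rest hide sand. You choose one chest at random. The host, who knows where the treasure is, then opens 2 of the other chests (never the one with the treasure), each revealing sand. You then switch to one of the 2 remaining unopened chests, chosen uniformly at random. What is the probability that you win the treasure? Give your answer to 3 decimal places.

0.400

Your original chest holds the treasure with probability 1/5, so the other 4 collectively hold it with probability 4/5.
The host can always find 2 empty chests to open, so the reveals don't change that 4/5; it is now spread over the 2 remaining unopened chests.
P(win by switching) = (4/5) · (1/2) = 2/5 ≈ 0.400.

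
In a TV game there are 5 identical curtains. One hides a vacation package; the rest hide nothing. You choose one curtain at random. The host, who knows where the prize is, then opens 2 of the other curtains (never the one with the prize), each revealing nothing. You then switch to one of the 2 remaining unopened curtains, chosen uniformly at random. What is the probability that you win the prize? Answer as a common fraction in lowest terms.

2/5

Your original curtain holds the prize with probability 1/5, so the other 4 collectively hold it with probability 4/5.
The host can always find 2 empty curtains to open, so the reveals don't change that 4/5; it is now spread over the 2 remaining unopened curtains.
P(win by switching) = (4/5) · (1/2) = 2/5.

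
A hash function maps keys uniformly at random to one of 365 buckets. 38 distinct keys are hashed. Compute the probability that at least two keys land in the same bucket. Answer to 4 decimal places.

It's easier to compute the probability that all 38 are distinct.
P(all distinct) = 365/365 · 364/365 · ··· · 328/365 ≈ 0.1359.
So the probability of at least one match is 1 − 0.1359 = 0.8641.

0.8641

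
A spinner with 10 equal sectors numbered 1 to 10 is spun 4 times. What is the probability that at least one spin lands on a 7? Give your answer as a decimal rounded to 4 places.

0.3439

P(no spin lands on a 7) = (9/10)^4 ≈ 0.6561.
P(at least one) = 1 − 0.6561 = 0.3439.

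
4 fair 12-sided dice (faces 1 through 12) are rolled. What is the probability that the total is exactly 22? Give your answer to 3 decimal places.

There are 12^4 = 20736 equally likely outcomes.
The number of ordered 4-tuples from {1,…,12} summing to 22 is 994.
P(sum = 22) = 994/20736 = 497/10368 ≈ 0.048.

0.048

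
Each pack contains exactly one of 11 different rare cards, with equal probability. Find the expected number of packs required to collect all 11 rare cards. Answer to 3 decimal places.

33.219

After i distinct types are collected, each trial gives a new one with probability (11−i)/11, so the expected wait for the next new type is 11/(11−i).
E = 11/11 + 11/10 + 11/9 + 11/8 + 11/7 + 11/6 + 11/5 + 11/4 + 11/3 + 11/2 + 11/1 = 83711/2520 ≈ 33.219.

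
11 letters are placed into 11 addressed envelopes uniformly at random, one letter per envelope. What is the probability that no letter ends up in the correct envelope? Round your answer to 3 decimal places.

This is the derangement probability: permutations of 11 with no fixed point.
D(11) = 11! · (1 − 1/1! + 1/2! − ··· + (−1)^11/11!) = 14684570.
P = 14684570/39916800 = 1468457/3991680 ≈ 0.368.

0.368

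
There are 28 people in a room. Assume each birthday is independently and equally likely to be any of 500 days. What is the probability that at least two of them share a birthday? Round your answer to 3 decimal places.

It's easier to compute the probability that all 28 are distinct.
P(all distinct) = 500/500 · 499/500 · ··· · 473/500 ≈ 0.463.
So the probability of at least one match is 1 − 0.463 = 0.537.

0.537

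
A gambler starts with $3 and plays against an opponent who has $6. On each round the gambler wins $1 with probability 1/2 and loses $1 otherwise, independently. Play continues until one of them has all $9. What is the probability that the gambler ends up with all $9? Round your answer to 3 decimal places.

0.333

With a fair step, P(i) = ½P(i−1) + ½P(i+1) with P(0)=0, P(9)=1 has the linear solution P(i) = i/9.
P(3) = 3/9 = 1/3 ≈ 0.333.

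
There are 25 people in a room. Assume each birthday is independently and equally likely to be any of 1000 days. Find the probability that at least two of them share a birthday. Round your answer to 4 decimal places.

0.2610

It's easier to compute the probability that all 25 are distinct.
P(all distinct) = 1000/1000 · 999/1000 · ··· · 976/1000 ≈ 0.7390.
So the probability of at least one match is 1 − 0.7390 = 0.2610.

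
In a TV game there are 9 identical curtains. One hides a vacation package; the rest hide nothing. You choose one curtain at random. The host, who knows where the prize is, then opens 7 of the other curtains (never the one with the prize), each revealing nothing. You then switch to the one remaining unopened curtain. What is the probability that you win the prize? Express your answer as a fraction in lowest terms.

Your original curtain holds the prize with probability 1/9, so the other 8 collectively hold it with probability 8/9.
The host can always find 7 empty curtains to open, so the reveals don't change that 8/9; it is now spread over the 1 remaining unopened curtain.
P(win by switching) = (8/9) · (1/1) = 8/9.

8/9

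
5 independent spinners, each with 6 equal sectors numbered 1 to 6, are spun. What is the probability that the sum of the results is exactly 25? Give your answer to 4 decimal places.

0.0162

There are 6^5 = 7776 equally likely outcomes.
The number of ordered 5-tuples from {1,…,6} summing to 25 is 126.
P(sum = 25) = 126/7776 = 7/432 ≈ 0.0162.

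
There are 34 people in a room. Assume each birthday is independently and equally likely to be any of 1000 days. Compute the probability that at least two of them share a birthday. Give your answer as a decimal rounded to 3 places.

It's easier to compute the probability that all 34 are distinct.
P(all distinct) = 1000/1000 · 999/1000 · ··· · 967/1000 ≈ 0.567.
So the probability of at least one match is 1 − 0.567 = 0.433.

0.433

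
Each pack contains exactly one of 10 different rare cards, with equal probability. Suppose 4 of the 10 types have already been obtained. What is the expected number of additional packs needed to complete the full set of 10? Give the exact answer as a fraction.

Starting from 4 distinct types, each trial gives a new one with probability (10−i)/10 when i types are held, so the wait for the next new type is 10/(10−i).
E = 10/6 + 10/5 + 10/4 + 10/3 + 10/2 + 10/1 = 49/2.

49/2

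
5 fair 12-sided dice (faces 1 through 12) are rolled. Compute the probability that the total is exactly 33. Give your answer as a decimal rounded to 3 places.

0.050

There are 12^5 = 248832 equally likely outcomes.
The number of ordered 5-tuples from {1,…,12} summing to 33 is 12435.
P(sum = 33) = 12435/248832 = 4145/82944 ≈ 0.050.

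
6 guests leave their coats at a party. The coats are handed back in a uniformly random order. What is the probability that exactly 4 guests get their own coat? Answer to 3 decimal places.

Choose which 4 of the 6 are fixed: C(6,4) = 15 ways.
The remaining 2 must have no fixed point: D(2) = 1.
P = 15·1/720 = 1/48 ≈ 0.021.

0.021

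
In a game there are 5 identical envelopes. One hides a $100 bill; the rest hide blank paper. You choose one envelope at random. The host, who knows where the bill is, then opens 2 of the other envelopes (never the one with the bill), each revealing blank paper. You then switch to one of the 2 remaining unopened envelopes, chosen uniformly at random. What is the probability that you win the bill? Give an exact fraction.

Your original envelope holds the bill with probability 1/5, so the other 4 collectively hold it with probability 4/5.
The host can always find 2 empty envelopes to open, so the reveals don't change that 4/5; it is now spread over the 2 remaining unopened envelopes.
P(win by switching) = (4/5) · (1/2) = 2/5.

2/5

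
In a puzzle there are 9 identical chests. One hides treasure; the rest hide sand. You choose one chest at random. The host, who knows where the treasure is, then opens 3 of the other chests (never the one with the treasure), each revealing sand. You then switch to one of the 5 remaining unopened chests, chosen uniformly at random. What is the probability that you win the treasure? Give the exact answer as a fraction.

8/45

Your original chest holds the treasure with probability 1/9, so the other 8 collectively hold it with probability 8/9.
The host can always find 3 empty chests to open, so the reveals don't change that 8/9; it is now spread over the 5 remaining unopened chests.
P(win by switching) = (8/9) · (1/5) = 8/45.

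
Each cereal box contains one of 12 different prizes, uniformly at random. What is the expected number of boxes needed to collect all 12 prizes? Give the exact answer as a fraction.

86021/2310

After i distinct types are collected, each trial gives a new one with probability (12−i)/12, so the expected wait for the next new type is 12/(12−i).
E = 12/12 + 12/11 + 12/10 + 12/9 + 12/8 + 12/7 + 12/6 + 12/5 + 12/4 + 12/3 + 12/2 + 12/1 = 86021/2310.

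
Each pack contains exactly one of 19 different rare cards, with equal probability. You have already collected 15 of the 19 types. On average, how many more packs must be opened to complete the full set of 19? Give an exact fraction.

Starting from 15 distinct types, each trial gives a new one with probability (19−i)/19 when i types are held, so the wait for the next new type is 19/(19−i).
E = 19/4 + 19/3 + 19/2 + 19/1 = 475/12.

475/12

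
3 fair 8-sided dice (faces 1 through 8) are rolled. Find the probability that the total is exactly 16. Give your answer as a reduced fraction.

There are 8^3 = 512 equally likely outcomes.
The number of ordered 3-tuples from {1,…,8} summing to 16 is 42.
P(sum = 16) = 42/512 = 21/256.

21/256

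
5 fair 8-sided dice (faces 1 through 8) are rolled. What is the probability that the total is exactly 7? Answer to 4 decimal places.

0.0005

There are 8^5 = 32768 equally likely outcomes.
The number of ordered 5-tuples from {1,…,8} summing to 7 is 15.
P(sum = 7) = 15/32768 ≈ 0.0005.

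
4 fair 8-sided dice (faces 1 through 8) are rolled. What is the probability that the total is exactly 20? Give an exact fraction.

315/4096

There are 8^4 = 4096 equally likely outcomes.
The number of ordered 4-tuples from {1,…,8} summing to 20 is 315.
P(sum = 20) = 315/4096.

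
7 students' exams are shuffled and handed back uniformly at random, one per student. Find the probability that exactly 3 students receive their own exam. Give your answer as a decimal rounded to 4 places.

Choose which 3 of the 7 are fixed: C(7,3) = 35 ways.
The remaining 4 must have no fixed point: D(4) = 9.
P = 35·9/5040 = 1/16 ≈ 0.0625.

0.0625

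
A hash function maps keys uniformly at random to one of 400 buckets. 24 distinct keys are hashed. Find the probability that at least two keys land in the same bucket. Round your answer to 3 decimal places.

It's easier to compute the probability that all 24 are distinct.
P(all distinct) = 400/400 · 399/400 · ··· · 377/400 ≈ 0.495.
So the probability of at least one match is 1 − 0.495 = 0.505.

0.505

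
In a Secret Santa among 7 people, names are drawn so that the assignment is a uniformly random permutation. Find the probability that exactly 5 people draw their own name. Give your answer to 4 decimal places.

Choose which 5 of the 7 are fixed: C(7,5) = 21 ways.
The remaining 2 must have no fixed point: D(2) = 1.
P = 21·1/5040 = 1/240 ≈ 0.0042.

0.0042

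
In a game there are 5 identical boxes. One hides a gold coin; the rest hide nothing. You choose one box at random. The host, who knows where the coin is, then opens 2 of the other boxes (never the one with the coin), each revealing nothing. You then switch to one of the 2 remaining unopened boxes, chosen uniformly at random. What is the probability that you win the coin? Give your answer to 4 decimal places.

Your original box holds the coin with probability 1/5, so the other 4 collectively hold it with probability 4/5.
The host can always find 2 empty boxes to open, so the reveals don't change that 4/5; it is now spread over the 2 remaining unopened boxes.
P(win by switching) = (4/5) · (1/2) = 2/5 ≈ 0.4000.

0.4000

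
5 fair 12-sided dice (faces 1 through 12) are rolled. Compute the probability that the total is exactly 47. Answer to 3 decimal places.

There are 12^5 = 248832 equally likely outcomes.
The number of ordered 5-tuples from {1,…,12} summing to 47 is 2355.
P(sum = 47) = 2355/248832 = 785/82944 ≈ 0.009.

0.009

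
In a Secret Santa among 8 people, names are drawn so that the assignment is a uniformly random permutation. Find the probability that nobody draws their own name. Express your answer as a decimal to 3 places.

This is the derangement probability: permutations of 8 with no fixed point.
D(8) = 8! · (1 − 1/1! + 1/2! − ··· + (−1)^8/8!) = 14833.
P = 14833/40320 = 2119/5760 ≈ 0.368.

0.368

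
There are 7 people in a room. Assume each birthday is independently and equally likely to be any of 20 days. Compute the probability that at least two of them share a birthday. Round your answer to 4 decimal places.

0.6948

It's easier to compute the probability that all 7 are distinct.
P(all distinct) = 20/20 · 19/20 · ··· · 14/20 ≈ 0.3052.
So the probability of at least one match is 1 − 0.3052 = 0.6948.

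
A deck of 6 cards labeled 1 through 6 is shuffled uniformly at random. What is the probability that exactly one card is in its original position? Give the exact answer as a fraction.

11/30

Choose which one is fixed: C(6,1) = 6 ways.
The remaining 5 must have no fixed point: D(5) = 44.
P = 6·44/720 = 11/30.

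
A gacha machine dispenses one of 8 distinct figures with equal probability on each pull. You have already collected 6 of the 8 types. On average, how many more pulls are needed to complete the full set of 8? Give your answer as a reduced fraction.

12

Starting from 6 distinct types, each trial gives a new one with probability (8−i)/8 when i types are held, so the wait for the next new type is 8/(8−i).
E = 8/2 + 8/1 = 12.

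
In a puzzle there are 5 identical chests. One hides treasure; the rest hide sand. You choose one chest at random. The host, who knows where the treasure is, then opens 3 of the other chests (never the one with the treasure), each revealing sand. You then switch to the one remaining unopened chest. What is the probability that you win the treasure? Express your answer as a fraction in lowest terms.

Your original chest holds the treasure with probability 1/5, so the other 4 collectively hold it with probability 4/5.
The host can always find 3 empty chests to open, so the reveals don't change that 4/5; it is now spread over the 1 remaining unopened chest.
P(win by switching) = (4/5) · (1/1) = 4/5.

4/5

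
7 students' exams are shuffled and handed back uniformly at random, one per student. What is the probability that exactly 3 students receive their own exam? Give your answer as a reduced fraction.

Choose which 3 of the 7 are fixed: C(7,3) = 35 ways.
The remaining 4 must have no fixed point: D(4) = 9.
P = 35·9/5040 = 1/16.

1/16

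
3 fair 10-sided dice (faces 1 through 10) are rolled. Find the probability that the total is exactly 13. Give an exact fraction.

63/1000

There are 10^3 = 1000 equally likely outcomes.
The number of ordered 3-tuples from {1,…,10} summing to 13 is 63.
P(sum = 13) = 63/1000.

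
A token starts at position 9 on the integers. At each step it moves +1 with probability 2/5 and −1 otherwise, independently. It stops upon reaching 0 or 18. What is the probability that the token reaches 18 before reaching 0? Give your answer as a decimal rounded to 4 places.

Let r = q/p = (3/5)/(2/5) = 3/2. The recurrence P(i) = p·P(i+1) + q·P(i−1) with P(0)=0, P(18)=1 gives P(i) = (1 − r^i)/(1 − r^18).
P(9) = (1 − (3/2)^9) / (1 − (3/2)^18) = 512/20195 ≈ 0.0254.

0.0254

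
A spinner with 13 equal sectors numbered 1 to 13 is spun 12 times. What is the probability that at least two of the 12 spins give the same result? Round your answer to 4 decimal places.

P(all 12 different) = 13/13 · 12/13 · ··· · 2/13 ≈ 0.0003.
P(at least two equal) = 1 − 0.0003 = 0.9997.

0.9997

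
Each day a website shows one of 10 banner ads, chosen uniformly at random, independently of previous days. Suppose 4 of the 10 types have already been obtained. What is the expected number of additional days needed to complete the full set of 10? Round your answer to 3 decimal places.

Starting from 4 distinct types, each trial gives a new one with probability (10−i)/10 when i types are held, so the wait for the next new type is 10/(10−i).
E = 10/6 + 10/5 + 10/4 + 10/3 + 10/2 + 10/1 = 49/2 ≈ 24.500.

24.500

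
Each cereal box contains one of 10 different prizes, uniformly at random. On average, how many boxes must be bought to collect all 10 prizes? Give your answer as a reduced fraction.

After i distinct types are collected, each trial gives a new one with probability (10−i)/10, so the expected wait for the next new type is 10/(10−i).
E = 10/10 + 10/9 + 10/8 + 10/7 + 10/6 + 10/5 + 10/4 + 10/3 + 10/2 + 10/1 = 7381/252.

7381/252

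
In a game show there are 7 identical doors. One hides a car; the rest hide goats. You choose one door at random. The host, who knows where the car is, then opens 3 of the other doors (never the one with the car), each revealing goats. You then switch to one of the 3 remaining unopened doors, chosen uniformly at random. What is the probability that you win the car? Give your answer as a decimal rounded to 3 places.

Your original door holds the car with probability 1/7, so the other 6 collectively hold it with probability 6/7.
The host can always find 3 empty doors to open, so the reveals don't change that 6/7; it is now spread over the 3 remaining unopened doors.
P(win by switching) = (6/7) · (1/3) = 2/7 ≈ 0.286.

0.286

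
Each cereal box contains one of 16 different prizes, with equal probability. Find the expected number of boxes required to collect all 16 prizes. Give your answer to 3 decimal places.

54.092

After i distinct types are collected, each trial gives a new one with probability (16−i)/16, so the expected wait for the next new type is 16/(16−i).
E = 16/16 + 16/15 + 16/14 + 16/13 + 16/12 + 16/11 + 16/10 + 16/9 + 16/8 + 16/7 + 16/6 + 16/5 + 16/4 + 16/3 + 16/2 + 16/1 = 2436559/45045 ≈ 54.092.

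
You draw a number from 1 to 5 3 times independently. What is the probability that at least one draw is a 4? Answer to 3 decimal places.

0.488

P(no draw is a 4) = (4/5)^3 ≈ 0.512.
P(at least one) = 1 − 0.512 = 0.488.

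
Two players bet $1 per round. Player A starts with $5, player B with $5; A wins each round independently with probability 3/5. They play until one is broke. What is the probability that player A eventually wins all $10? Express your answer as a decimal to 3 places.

0.884

Let r = q/p = (2/5)/(3/5) = 2/3. The recurrence P(i) = p·P(i+1) + q·P(i−1) with P(0)=0, P(10)=1 gives P(i) = (1 − r^i)/(1 − r^10).
P(5) = (1 − (2/3)^5) / (1 − (2/3)^10) = 243/275 ≈ 0.884.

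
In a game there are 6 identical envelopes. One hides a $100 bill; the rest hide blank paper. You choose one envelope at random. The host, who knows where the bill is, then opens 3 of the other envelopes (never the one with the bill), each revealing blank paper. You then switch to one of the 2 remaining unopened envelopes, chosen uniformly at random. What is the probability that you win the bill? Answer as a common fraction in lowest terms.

5/12

Your original envelope holds the bill with probability 1/6, so the other 5 collectively hold it with probability 5/6.
The host can always find 3 empty envelopes to open, so the reveals don't change that 5/6; it is now spread over the 2 remaining unopened envelopes.
P(win by switching) = (5/6) · (1/2) = 5/12.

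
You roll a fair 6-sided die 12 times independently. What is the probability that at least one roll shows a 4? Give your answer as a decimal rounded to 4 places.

0.8878

P(no roll shows a 4) = (5/6)^12 ≈ 0.1122.
P(at least one) = 1 − 0.1122 = 0.8878.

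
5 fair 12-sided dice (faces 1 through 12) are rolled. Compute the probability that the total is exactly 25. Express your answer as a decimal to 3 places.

0.033

There are 12^5 = 248832 equally likely outcomes.
The number of ordered 5-tuples from {1,…,12} summing to 25 is 8151.
P(sum = 25) = 8151/248832 = 2717/82944 ≈ 0.033.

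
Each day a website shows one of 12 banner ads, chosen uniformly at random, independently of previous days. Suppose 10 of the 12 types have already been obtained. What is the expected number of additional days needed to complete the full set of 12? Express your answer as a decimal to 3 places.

18.000

Starting from 10 distinct types, each trial gives a new one with probability (12−i)/12 when i types are held, so the wait for the next new type is 12/(12−i).
E = 12/2 + 12/1 = 18 ≈ 18.000.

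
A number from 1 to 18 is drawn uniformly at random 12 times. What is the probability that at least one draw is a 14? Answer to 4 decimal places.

0.4964

P(no draw is a 14) = (17/18)^12 ≈ 0.5036.
P(at least one) = 1 − 0.5036 = 0.4964.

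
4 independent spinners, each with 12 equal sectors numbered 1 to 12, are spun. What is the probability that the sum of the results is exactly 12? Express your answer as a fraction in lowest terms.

55/6912

There are 12^4 = 20736 equally likely outcomes.
The number of ordered 4-tuples from {1,…,12} summing to 12 is 165.
P(sum = 12) = 165/20736 = 55/6912.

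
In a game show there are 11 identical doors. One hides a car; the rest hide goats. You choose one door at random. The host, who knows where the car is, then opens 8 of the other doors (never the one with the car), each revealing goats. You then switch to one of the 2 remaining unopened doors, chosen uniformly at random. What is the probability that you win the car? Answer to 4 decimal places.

0.4545

Your original door holds the car with probability 1/11, so the other 10 collectively hold it with probability 10/11.
The host can always find 8 empty doors to open, so the reveals don't change that 10/11; it is now spread over the 2 remaining unopened doors.
P(win by switching) = (10/11) · (1/2) = 5/11 ≈ 0.4545.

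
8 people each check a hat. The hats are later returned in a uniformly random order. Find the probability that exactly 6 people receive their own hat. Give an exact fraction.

1/1440

Choose which 6 of the 8 are fixed: C(8,6) = 28 ways.
The remaining 2 must have no fixed point: D(2) = 1.
P = 28·1/40320 = 1/1440.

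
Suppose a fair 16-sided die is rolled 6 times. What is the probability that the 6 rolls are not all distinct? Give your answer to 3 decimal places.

P(all 6 different) = 16/16 · 15/16 · ··· · 11/16 ≈ 0.344.
P(at least two equal) = 1 − 0.344 = 0.656.

0.656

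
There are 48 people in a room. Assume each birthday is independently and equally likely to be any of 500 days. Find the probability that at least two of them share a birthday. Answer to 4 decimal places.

0.9028

It's easier to compute the probability that all 48 are distinct.
P(all distinct) = 500/500 · 499/500 · ··· · 453/500 ≈ 0.0972.
So the probability of at least one match is 1 − 0.0972 = 0.9028.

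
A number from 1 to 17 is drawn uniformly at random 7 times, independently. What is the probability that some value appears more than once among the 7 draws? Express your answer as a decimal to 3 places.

P(all 7 different) = 17/17 · 16/17 · ··· · 11/17 ≈ 0.239.
P(at least two equal) = 1 − 0.239 = 0.761.

0.761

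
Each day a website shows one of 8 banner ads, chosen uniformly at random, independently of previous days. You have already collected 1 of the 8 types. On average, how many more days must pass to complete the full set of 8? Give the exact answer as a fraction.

726/35

Starting from 1 distinct type, each trial gives a new one with probability (8−i)/8 when i types are held, so the wait for the next new type is 8/(8−i).
E = 8/7 + 8/6 + 8/5 + 8/4 + 8/3 + 8/2 + 8/1 = 726/35.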